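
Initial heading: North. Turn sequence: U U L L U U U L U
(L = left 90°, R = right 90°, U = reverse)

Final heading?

Answer: Final heading: East

Derivation:
Start: North
  U (U-turn (180°)) -> South
  U (U-turn (180°)) -> North
  L (left (90° counter-clockwise)) -> West
  L (left (90° counter-clockwise)) -> South
  U (U-turn (180°)) -> North
  U (U-turn (180°)) -> South
  U (U-turn (180°)) -> North
  L (left (90° counter-clockwise)) -> West
  U (U-turn (180°)) -> East
Final: East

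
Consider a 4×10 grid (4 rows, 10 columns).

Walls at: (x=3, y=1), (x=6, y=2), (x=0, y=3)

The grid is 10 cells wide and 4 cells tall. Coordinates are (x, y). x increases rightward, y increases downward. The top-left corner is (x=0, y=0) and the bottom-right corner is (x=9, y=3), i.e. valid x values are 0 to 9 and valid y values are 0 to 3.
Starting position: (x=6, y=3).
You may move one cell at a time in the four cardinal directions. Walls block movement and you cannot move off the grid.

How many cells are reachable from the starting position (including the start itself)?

Answer: Reachable cells: 37

Derivation:
BFS flood-fill from (x=6, y=3):
  Distance 0: (x=6, y=3)
  Distance 1: (x=5, y=3), (x=7, y=3)
  Distance 2: (x=5, y=2), (x=7, y=2), (x=4, y=3), (x=8, y=3)
  Distance 3: (x=5, y=1), (x=7, y=1), (x=4, y=2), (x=8, y=2), (x=3, y=3), (x=9, y=3)
  Distance 4: (x=5, y=0), (x=7, y=0), (x=4, y=1), (x=6, y=1), (x=8, y=1), (x=3, y=2), (x=9, y=2), (x=2, y=3)
  Distance 5: (x=4, y=0), (x=6, y=0), (x=8, y=0), (x=9, y=1), (x=2, y=2), (x=1, y=3)
  Distance 6: (x=3, y=0), (x=9, y=0), (x=2, y=1), (x=1, y=2)
  Distance 7: (x=2, y=0), (x=1, y=1), (x=0, y=2)
  Distance 8: (x=1, y=0), (x=0, y=1)
  Distance 9: (x=0, y=0)
Total reachable: 37 (grid has 37 open cells total)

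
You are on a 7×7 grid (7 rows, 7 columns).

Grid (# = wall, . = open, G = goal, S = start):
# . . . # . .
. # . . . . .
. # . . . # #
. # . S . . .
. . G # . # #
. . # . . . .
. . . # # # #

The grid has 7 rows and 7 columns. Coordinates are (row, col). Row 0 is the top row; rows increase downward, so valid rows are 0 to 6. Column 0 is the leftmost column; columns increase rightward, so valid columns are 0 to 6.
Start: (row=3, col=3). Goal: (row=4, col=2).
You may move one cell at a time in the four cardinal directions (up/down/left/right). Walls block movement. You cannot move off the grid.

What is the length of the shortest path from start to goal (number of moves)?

Answer: Shortest path length: 2

Derivation:
BFS from (row=3, col=3) until reaching (row=4, col=2):
  Distance 0: (row=3, col=3)
  Distance 1: (row=2, col=3), (row=3, col=2), (row=3, col=4)
  Distance 2: (row=1, col=3), (row=2, col=2), (row=2, col=4), (row=3, col=5), (row=4, col=2), (row=4, col=4)  <- goal reached here
One shortest path (2 moves): (row=3, col=3) -> (row=3, col=2) -> (row=4, col=2)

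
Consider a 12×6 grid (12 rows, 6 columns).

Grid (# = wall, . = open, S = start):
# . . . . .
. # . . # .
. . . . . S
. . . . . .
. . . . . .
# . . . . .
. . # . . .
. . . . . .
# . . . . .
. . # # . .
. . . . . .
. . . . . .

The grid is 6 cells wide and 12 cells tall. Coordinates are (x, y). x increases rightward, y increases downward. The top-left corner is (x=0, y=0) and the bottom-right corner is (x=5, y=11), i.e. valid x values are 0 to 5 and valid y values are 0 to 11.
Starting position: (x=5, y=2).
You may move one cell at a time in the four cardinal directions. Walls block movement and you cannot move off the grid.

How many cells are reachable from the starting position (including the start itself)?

BFS flood-fill from (x=5, y=2):
  Distance 0: (x=5, y=2)
  Distance 1: (x=5, y=1), (x=4, y=2), (x=5, y=3)
  Distance 2: (x=5, y=0), (x=3, y=2), (x=4, y=3), (x=5, y=4)
  Distance 3: (x=4, y=0), (x=3, y=1), (x=2, y=2), (x=3, y=3), (x=4, y=4), (x=5, y=5)
  Distance 4: (x=3, y=0), (x=2, y=1), (x=1, y=2), (x=2, y=3), (x=3, y=4), (x=4, y=5), (x=5, y=6)
  Distance 5: (x=2, y=0), (x=0, y=2), (x=1, y=3), (x=2, y=4), (x=3, y=5), (x=4, y=6), (x=5, y=7)
  Distance 6: (x=1, y=0), (x=0, y=1), (x=0, y=3), (x=1, y=4), (x=2, y=5), (x=3, y=6), (x=4, y=7), (x=5, y=8)
  Distance 7: (x=0, y=4), (x=1, y=5), (x=3, y=7), (x=4, y=8), (x=5, y=9)
  Distance 8: (x=1, y=6), (x=2, y=7), (x=3, y=8), (x=4, y=9), (x=5, y=10)
  Distance 9: (x=0, y=6), (x=1, y=7), (x=2, y=8), (x=4, y=10), (x=5, y=11)
  Distance 10: (x=0, y=7), (x=1, y=8), (x=3, y=10), (x=4, y=11)
  Distance 11: (x=1, y=9), (x=2, y=10), (x=3, y=11)
  Distance 12: (x=0, y=9), (x=1, y=10), (x=2, y=11)
  Distance 13: (x=0, y=10), (x=1, y=11)
  Distance 14: (x=0, y=11)
Total reachable: 64 (grid has 64 open cells total)

Answer: Reachable cells: 64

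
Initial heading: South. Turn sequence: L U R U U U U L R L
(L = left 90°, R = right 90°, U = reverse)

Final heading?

Start: South
  L (left (90° counter-clockwise)) -> East
  U (U-turn (180°)) -> West
  R (right (90° clockwise)) -> North
  U (U-turn (180°)) -> South
  U (U-turn (180°)) -> North
  U (U-turn (180°)) -> South
  U (U-turn (180°)) -> North
  L (left (90° counter-clockwise)) -> West
  R (right (90° clockwise)) -> North
  L (left (90° counter-clockwise)) -> West
Final: West

Answer: Final heading: West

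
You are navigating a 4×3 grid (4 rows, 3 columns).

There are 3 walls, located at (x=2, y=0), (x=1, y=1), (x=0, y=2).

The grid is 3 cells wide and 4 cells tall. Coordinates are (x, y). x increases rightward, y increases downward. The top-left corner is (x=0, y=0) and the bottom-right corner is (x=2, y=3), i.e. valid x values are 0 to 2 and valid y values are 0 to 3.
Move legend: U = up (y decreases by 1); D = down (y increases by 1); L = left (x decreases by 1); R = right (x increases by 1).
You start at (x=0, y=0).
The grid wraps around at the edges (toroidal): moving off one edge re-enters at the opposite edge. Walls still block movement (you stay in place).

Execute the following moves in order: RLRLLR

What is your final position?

Start: (x=0, y=0)
  R (right): (x=0, y=0) -> (x=1, y=0)
  L (left): (x=1, y=0) -> (x=0, y=0)
  R (right): (x=0, y=0) -> (x=1, y=0)
  L (left): (x=1, y=0) -> (x=0, y=0)
  L (left): blocked, stay at (x=0, y=0)
  R (right): (x=0, y=0) -> (x=1, y=0)
Final: (x=1, y=0)

Answer: Final position: (x=1, y=0)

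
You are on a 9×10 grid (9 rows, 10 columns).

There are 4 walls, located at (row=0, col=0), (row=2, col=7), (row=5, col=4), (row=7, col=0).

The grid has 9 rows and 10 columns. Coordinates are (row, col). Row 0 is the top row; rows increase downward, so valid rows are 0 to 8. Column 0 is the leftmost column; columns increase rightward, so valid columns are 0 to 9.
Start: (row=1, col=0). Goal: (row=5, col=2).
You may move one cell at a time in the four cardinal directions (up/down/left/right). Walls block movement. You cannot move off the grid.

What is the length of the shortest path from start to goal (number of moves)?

Answer: Shortest path length: 6

Derivation:
BFS from (row=1, col=0) until reaching (row=5, col=2):
  Distance 0: (row=1, col=0)
  Distance 1: (row=1, col=1), (row=2, col=0)
  Distance 2: (row=0, col=1), (row=1, col=2), (row=2, col=1), (row=3, col=0)
  Distance 3: (row=0, col=2), (row=1, col=3), (row=2, col=2), (row=3, col=1), (row=4, col=0)
  Distance 4: (row=0, col=3), (row=1, col=4), (row=2, col=3), (row=3, col=2), (row=4, col=1), (row=5, col=0)
  Distance 5: (row=0, col=4), (row=1, col=5), (row=2, col=4), (row=3, col=3), (row=4, col=2), (row=5, col=1), (row=6, col=0)
  Distance 6: (row=0, col=5), (row=1, col=6), (row=2, col=5), (row=3, col=4), (row=4, col=3), (row=5, col=2), (row=6, col=1)  <- goal reached here
One shortest path (6 moves): (row=1, col=0) -> (row=1, col=1) -> (row=1, col=2) -> (row=2, col=2) -> (row=3, col=2) -> (row=4, col=2) -> (row=5, col=2)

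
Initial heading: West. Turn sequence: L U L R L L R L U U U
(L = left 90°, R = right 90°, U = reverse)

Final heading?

Start: West
  L (left (90° counter-clockwise)) -> South
  U (U-turn (180°)) -> North
  L (left (90° counter-clockwise)) -> West
  R (right (90° clockwise)) -> North
  L (left (90° counter-clockwise)) -> West
  L (left (90° counter-clockwise)) -> South
  R (right (90° clockwise)) -> West
  L (left (90° counter-clockwise)) -> South
  U (U-turn (180°)) -> North
  U (U-turn (180°)) -> South
  U (U-turn (180°)) -> North
Final: North

Answer: Final heading: North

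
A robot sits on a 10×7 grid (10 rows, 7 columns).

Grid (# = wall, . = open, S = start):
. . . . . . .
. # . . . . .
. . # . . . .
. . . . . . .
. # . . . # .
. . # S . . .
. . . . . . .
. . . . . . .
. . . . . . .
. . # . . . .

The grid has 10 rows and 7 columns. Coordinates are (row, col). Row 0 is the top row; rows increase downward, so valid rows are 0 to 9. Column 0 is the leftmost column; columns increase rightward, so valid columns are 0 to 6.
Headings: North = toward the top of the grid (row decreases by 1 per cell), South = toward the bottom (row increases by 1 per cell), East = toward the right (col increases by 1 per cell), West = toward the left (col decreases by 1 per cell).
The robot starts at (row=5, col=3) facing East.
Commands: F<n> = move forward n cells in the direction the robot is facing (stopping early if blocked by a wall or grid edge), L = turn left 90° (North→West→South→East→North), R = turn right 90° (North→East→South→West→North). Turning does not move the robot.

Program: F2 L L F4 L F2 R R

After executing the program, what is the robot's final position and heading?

Start: (row=5, col=3), facing East
  F2: move forward 2, now at (row=5, col=5)
  L: turn left, now facing North
  L: turn left, now facing West
  F4: move forward 2/4 (blocked), now at (row=5, col=3)
  L: turn left, now facing South
  F2: move forward 2, now at (row=7, col=3)
  R: turn right, now facing West
  R: turn right, now facing North
Final: (row=7, col=3), facing North

Answer: Final position: (row=7, col=3), facing North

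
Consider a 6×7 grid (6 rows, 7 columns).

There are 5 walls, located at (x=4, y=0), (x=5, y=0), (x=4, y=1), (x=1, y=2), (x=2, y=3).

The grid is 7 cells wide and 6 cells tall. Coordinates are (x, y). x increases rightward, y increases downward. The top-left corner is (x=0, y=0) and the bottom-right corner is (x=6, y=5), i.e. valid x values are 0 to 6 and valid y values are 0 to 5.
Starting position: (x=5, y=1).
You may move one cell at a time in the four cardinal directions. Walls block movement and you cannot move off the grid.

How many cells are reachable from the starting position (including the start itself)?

Answer: Reachable cells: 37

Derivation:
BFS flood-fill from (x=5, y=1):
  Distance 0: (x=5, y=1)
  Distance 1: (x=6, y=1), (x=5, y=2)
  Distance 2: (x=6, y=0), (x=4, y=2), (x=6, y=2), (x=5, y=3)
  Distance 3: (x=3, y=2), (x=4, y=3), (x=6, y=3), (x=5, y=4)
  Distance 4: (x=3, y=1), (x=2, y=2), (x=3, y=3), (x=4, y=4), (x=6, y=4), (x=5, y=5)
  Distance 5: (x=3, y=0), (x=2, y=1), (x=3, y=4), (x=4, y=5), (x=6, y=5)
  Distance 6: (x=2, y=0), (x=1, y=1), (x=2, y=4), (x=3, y=5)
  Distance 7: (x=1, y=0), (x=0, y=1), (x=1, y=4), (x=2, y=5)
  Distance 8: (x=0, y=0), (x=0, y=2), (x=1, y=3), (x=0, y=4), (x=1, y=5)
  Distance 9: (x=0, y=3), (x=0, y=5)
Total reachable: 37 (grid has 37 open cells total)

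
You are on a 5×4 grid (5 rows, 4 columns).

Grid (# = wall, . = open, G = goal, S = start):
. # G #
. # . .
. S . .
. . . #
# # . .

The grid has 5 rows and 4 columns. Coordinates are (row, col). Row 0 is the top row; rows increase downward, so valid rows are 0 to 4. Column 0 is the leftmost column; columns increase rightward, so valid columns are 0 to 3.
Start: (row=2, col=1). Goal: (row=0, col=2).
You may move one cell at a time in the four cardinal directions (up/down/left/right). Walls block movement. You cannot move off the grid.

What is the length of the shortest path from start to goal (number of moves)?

Answer: Shortest path length: 3

Derivation:
BFS from (row=2, col=1) until reaching (row=0, col=2):
  Distance 0: (row=2, col=1)
  Distance 1: (row=2, col=0), (row=2, col=2), (row=3, col=1)
  Distance 2: (row=1, col=0), (row=1, col=2), (row=2, col=3), (row=3, col=0), (row=3, col=2)
  Distance 3: (row=0, col=0), (row=0, col=2), (row=1, col=3), (row=4, col=2)  <- goal reached here
One shortest path (3 moves): (row=2, col=1) -> (row=2, col=2) -> (row=1, col=2) -> (row=0, col=2)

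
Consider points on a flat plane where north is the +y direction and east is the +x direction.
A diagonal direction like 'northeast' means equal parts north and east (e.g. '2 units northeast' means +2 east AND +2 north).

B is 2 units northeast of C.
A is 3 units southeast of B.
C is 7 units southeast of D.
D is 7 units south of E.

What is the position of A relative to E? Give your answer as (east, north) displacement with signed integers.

Place E at the origin (east=0, north=0).
  D is 7 units south of E: delta (east=+0, north=-7); D at (east=0, north=-7).
  C is 7 units southeast of D: delta (east=+7, north=-7); C at (east=7, north=-14).
  B is 2 units northeast of C: delta (east=+2, north=+2); B at (east=9, north=-12).
  A is 3 units southeast of B: delta (east=+3, north=-3); A at (east=12, north=-15).
Therefore A relative to E: (east=12, north=-15).

Answer: A is at (east=12, north=-15) relative to E.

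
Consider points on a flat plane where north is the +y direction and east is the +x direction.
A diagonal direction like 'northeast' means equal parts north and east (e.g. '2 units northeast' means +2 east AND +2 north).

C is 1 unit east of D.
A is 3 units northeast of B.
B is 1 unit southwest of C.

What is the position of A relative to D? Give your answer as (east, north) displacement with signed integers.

Answer: A is at (east=3, north=2) relative to D.

Derivation:
Place D at the origin (east=0, north=0).
  C is 1 unit east of D: delta (east=+1, north=+0); C at (east=1, north=0).
  B is 1 unit southwest of C: delta (east=-1, north=-1); B at (east=0, north=-1).
  A is 3 units northeast of B: delta (east=+3, north=+3); A at (east=3, north=2).
Therefore A relative to D: (east=3, north=2).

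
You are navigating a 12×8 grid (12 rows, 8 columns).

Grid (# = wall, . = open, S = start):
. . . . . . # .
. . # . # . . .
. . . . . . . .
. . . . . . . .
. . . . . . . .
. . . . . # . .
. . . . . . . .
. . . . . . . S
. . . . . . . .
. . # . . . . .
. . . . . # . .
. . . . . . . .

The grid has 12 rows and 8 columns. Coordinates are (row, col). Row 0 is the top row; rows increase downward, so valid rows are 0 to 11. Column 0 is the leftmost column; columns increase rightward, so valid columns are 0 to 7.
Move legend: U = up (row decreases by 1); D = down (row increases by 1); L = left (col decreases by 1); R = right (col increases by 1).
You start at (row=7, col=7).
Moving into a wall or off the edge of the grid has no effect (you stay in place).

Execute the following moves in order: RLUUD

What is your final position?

Answer: Final position: (row=6, col=6)

Derivation:
Start: (row=7, col=7)
  R (right): blocked, stay at (row=7, col=7)
  L (left): (row=7, col=7) -> (row=7, col=6)
  U (up): (row=7, col=6) -> (row=6, col=6)
  U (up): (row=6, col=6) -> (row=5, col=6)
  D (down): (row=5, col=6) -> (row=6, col=6)
Final: (row=6, col=6)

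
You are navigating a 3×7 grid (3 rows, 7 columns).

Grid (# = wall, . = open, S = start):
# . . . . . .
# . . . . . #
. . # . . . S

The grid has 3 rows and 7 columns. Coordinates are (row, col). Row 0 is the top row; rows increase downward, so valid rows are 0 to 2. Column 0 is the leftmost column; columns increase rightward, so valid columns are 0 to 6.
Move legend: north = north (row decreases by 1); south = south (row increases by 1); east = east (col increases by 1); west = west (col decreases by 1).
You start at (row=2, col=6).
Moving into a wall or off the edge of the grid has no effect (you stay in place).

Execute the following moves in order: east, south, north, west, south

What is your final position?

Answer: Final position: (row=2, col=5)

Derivation:
Start: (row=2, col=6)
  east (east): blocked, stay at (row=2, col=6)
  south (south): blocked, stay at (row=2, col=6)
  north (north): blocked, stay at (row=2, col=6)
  west (west): (row=2, col=6) -> (row=2, col=5)
  south (south): blocked, stay at (row=2, col=5)
Final: (row=2, col=5)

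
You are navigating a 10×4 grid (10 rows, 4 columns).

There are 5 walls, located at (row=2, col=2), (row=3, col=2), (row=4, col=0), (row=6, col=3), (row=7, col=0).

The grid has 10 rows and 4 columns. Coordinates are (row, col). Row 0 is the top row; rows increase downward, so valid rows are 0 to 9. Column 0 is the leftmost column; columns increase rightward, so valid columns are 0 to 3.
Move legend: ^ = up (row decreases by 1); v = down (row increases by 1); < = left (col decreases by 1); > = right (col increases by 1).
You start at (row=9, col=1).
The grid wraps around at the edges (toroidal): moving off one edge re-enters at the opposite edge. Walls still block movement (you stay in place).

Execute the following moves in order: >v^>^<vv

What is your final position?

Start: (row=9, col=1)
  > (right): (row=9, col=1) -> (row=9, col=2)
  v (down): (row=9, col=2) -> (row=0, col=2)
  ^ (up): (row=0, col=2) -> (row=9, col=2)
  > (right): (row=9, col=2) -> (row=9, col=3)
  ^ (up): (row=9, col=3) -> (row=8, col=3)
  < (left): (row=8, col=3) -> (row=8, col=2)
  v (down): (row=8, col=2) -> (row=9, col=2)
  v (down): (row=9, col=2) -> (row=0, col=2)
Final: (row=0, col=2)

Answer: Final position: (row=0, col=2)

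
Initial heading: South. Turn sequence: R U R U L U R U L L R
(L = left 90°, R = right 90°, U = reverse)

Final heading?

Start: South
  R (right (90° clockwise)) -> West
  U (U-turn (180°)) -> East
  R (right (90° clockwise)) -> South
  U (U-turn (180°)) -> North
  L (left (90° counter-clockwise)) -> West
  U (U-turn (180°)) -> East
  R (right (90° clockwise)) -> South
  U (U-turn (180°)) -> North
  L (left (90° counter-clockwise)) -> West
  L (left (90° counter-clockwise)) -> South
  R (right (90° clockwise)) -> West
Final: West

Answer: Final heading: West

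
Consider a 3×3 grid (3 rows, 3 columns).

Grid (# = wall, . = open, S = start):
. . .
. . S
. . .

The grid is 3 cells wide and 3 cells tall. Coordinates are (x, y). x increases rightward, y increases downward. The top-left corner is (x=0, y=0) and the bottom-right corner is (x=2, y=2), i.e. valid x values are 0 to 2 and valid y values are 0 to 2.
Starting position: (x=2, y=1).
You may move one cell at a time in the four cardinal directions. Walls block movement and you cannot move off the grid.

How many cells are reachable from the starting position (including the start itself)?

Answer: Reachable cells: 9

Derivation:
BFS flood-fill from (x=2, y=1):
  Distance 0: (x=2, y=1)
  Distance 1: (x=2, y=0), (x=1, y=1), (x=2, y=2)
  Distance 2: (x=1, y=0), (x=0, y=1), (x=1, y=2)
  Distance 3: (x=0, y=0), (x=0, y=2)
Total reachable: 9 (grid has 9 open cells total)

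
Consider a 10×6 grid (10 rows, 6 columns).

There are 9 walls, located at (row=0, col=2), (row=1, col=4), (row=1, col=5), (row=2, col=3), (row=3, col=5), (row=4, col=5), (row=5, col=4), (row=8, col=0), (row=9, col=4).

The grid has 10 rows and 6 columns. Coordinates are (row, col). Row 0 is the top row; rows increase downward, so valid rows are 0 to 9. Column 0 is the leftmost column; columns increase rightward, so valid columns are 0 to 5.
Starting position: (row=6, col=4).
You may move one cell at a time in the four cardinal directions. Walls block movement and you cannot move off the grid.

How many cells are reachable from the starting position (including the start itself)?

Answer: Reachable cells: 51

Derivation:
BFS flood-fill from (row=6, col=4):
  Distance 0: (row=6, col=4)
  Distance 1: (row=6, col=3), (row=6, col=5), (row=7, col=4)
  Distance 2: (row=5, col=3), (row=5, col=5), (row=6, col=2), (row=7, col=3), (row=7, col=5), (row=8, col=4)
  Distance 3: (row=4, col=3), (row=5, col=2), (row=6, col=1), (row=7, col=2), (row=8, col=3), (row=8, col=5)
  Distance 4: (row=3, col=3), (row=4, col=2), (row=4, col=4), (row=5, col=1), (row=6, col=0), (row=7, col=1), (row=8, col=2), (row=9, col=3), (row=9, col=5)
  Distance 5: (row=3, col=2), (row=3, col=4), (row=4, col=1), (row=5, col=0), (row=7, col=0), (row=8, col=1), (row=9, col=2)
  Distance 6: (row=2, col=2), (row=2, col=4), (row=3, col=1), (row=4, col=0), (row=9, col=1)
  Distance 7: (row=1, col=2), (row=2, col=1), (row=2, col=5), (row=3, col=0), (row=9, col=0)
  Distance 8: (row=1, col=1), (row=1, col=3), (row=2, col=0)
  Distance 9: (row=0, col=1), (row=0, col=3), (row=1, col=0)
  Distance 10: (row=0, col=0), (row=0, col=4)
  Distance 11: (row=0, col=5)
Total reachable: 51 (grid has 51 open cells total)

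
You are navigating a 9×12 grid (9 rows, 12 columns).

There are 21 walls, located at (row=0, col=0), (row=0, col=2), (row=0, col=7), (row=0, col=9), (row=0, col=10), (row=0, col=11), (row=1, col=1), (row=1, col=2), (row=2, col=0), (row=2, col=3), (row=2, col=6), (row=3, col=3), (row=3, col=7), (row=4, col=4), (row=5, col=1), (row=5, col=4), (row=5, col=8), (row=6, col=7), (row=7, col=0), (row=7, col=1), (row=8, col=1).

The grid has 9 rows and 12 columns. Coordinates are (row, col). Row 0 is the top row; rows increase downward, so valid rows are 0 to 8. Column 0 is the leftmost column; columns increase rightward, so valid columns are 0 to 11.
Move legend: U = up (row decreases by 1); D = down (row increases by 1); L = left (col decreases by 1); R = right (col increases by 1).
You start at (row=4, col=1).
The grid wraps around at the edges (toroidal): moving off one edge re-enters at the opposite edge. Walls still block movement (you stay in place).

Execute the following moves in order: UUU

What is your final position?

Start: (row=4, col=1)
  U (up): (row=4, col=1) -> (row=3, col=1)
  U (up): (row=3, col=1) -> (row=2, col=1)
  U (up): blocked, stay at (row=2, col=1)
Final: (row=2, col=1)

Answer: Final position: (row=2, col=1)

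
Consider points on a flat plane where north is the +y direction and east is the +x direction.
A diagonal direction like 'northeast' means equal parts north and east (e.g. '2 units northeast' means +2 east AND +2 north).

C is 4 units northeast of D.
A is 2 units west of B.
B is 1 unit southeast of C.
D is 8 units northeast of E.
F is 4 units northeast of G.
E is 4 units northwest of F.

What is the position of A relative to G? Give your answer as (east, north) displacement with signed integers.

Answer: A is at (east=11, north=19) relative to G.

Derivation:
Place G at the origin (east=0, north=0).
  F is 4 units northeast of G: delta (east=+4, north=+4); F at (east=4, north=4).
  E is 4 units northwest of F: delta (east=-4, north=+4); E at (east=0, north=8).
  D is 8 units northeast of E: delta (east=+8, north=+8); D at (east=8, north=16).
  C is 4 units northeast of D: delta (east=+4, north=+4); C at (east=12, north=20).
  B is 1 unit southeast of C: delta (east=+1, north=-1); B at (east=13, north=19).
  A is 2 units west of B: delta (east=-2, north=+0); A at (east=11, north=19).
Therefore A relative to G: (east=11, north=19).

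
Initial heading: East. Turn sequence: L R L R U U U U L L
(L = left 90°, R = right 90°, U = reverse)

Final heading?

Start: East
  L (left (90° counter-clockwise)) -> North
  R (right (90° clockwise)) -> East
  L (left (90° counter-clockwise)) -> North
  R (right (90° clockwise)) -> East
  U (U-turn (180°)) -> West
  U (U-turn (180°)) -> East
  U (U-turn (180°)) -> West
  U (U-turn (180°)) -> East
  L (left (90° counter-clockwise)) -> North
  L (left (90° counter-clockwise)) -> West
Final: West

Answer: Final heading: West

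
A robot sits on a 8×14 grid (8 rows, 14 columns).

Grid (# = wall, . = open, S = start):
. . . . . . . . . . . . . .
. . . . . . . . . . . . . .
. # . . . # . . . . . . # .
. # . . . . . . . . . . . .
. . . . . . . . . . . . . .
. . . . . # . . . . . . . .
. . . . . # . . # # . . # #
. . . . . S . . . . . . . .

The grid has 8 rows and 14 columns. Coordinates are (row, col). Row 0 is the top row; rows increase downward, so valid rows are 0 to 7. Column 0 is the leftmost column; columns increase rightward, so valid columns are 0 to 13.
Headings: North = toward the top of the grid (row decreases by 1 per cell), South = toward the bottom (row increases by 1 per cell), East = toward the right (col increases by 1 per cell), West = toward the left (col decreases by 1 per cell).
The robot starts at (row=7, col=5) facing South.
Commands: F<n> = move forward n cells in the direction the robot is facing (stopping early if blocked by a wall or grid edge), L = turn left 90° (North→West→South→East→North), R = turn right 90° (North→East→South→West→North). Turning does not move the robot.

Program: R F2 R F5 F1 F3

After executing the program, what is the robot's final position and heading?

Answer: Final position: (row=0, col=3), facing North

Derivation:
Start: (row=7, col=5), facing South
  R: turn right, now facing West
  F2: move forward 2, now at (row=7, col=3)
  R: turn right, now facing North
  F5: move forward 5, now at (row=2, col=3)
  F1: move forward 1, now at (row=1, col=3)
  F3: move forward 1/3 (blocked), now at (row=0, col=3)
Final: (row=0, col=3), facing North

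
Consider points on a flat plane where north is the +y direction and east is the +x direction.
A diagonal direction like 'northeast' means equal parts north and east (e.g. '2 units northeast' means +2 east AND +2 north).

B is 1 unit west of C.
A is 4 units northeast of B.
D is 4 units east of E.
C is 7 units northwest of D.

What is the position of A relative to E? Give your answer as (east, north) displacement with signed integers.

Answer: A is at (east=0, north=11) relative to E.

Derivation:
Place E at the origin (east=0, north=0).
  D is 4 units east of E: delta (east=+4, north=+0); D at (east=4, north=0).
  C is 7 units northwest of D: delta (east=-7, north=+7); C at (east=-3, north=7).
  B is 1 unit west of C: delta (east=-1, north=+0); B at (east=-4, north=7).
  A is 4 units northeast of B: delta (east=+4, north=+4); A at (east=0, north=11).
Therefore A relative to E: (east=0, north=11).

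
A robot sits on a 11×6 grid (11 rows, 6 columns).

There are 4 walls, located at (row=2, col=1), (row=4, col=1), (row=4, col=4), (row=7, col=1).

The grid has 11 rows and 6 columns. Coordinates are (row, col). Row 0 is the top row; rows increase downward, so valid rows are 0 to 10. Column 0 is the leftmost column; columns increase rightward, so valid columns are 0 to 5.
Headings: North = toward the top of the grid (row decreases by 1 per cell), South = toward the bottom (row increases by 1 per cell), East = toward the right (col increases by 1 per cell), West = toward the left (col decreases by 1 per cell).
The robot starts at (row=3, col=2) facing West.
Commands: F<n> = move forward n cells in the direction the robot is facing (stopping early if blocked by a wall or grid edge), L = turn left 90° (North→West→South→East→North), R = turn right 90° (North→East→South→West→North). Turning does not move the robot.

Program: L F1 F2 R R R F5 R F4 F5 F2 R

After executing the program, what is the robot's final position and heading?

Start: (row=3, col=2), facing West
  L: turn left, now facing South
  F1: move forward 1, now at (row=4, col=2)
  F2: move forward 2, now at (row=6, col=2)
  R: turn right, now facing West
  R: turn right, now facing North
  R: turn right, now facing East
  F5: move forward 3/5 (blocked), now at (row=6, col=5)
  R: turn right, now facing South
  F4: move forward 4, now at (row=10, col=5)
  F5: move forward 0/5 (blocked), now at (row=10, col=5)
  F2: move forward 0/2 (blocked), now at (row=10, col=5)
  R: turn right, now facing West
Final: (row=10, col=5), facing West

Answer: Final position: (row=10, col=5), facing West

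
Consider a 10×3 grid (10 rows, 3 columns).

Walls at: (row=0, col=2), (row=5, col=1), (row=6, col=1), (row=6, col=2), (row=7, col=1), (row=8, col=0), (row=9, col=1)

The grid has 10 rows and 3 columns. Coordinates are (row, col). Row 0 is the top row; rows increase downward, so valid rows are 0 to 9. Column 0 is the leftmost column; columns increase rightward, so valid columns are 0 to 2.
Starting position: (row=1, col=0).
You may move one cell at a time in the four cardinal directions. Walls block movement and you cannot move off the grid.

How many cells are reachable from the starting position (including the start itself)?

BFS flood-fill from (row=1, col=0):
  Distance 0: (row=1, col=0)
  Distance 1: (row=0, col=0), (row=1, col=1), (row=2, col=0)
  Distance 2: (row=0, col=1), (row=1, col=2), (row=2, col=1), (row=3, col=0)
  Distance 3: (row=2, col=2), (row=3, col=1), (row=4, col=0)
  Distance 4: (row=3, col=2), (row=4, col=1), (row=5, col=0)
  Distance 5: (row=4, col=2), (row=6, col=0)
  Distance 6: (row=5, col=2), (row=7, col=0)
Total reachable: 18 (grid has 23 open cells total)

Answer: Reachable cells: 18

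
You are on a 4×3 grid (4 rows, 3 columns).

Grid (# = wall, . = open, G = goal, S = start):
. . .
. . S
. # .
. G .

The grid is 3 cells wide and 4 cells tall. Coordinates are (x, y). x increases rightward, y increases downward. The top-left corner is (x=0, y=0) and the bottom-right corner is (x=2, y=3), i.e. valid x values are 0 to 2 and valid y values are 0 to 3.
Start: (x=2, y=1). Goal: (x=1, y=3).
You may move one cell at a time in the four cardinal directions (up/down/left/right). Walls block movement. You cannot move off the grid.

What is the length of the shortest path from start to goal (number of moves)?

Answer: Shortest path length: 3

Derivation:
BFS from (x=2, y=1) until reaching (x=1, y=3):
  Distance 0: (x=2, y=1)
  Distance 1: (x=2, y=0), (x=1, y=1), (x=2, y=2)
  Distance 2: (x=1, y=0), (x=0, y=1), (x=2, y=3)
  Distance 3: (x=0, y=0), (x=0, y=2), (x=1, y=3)  <- goal reached here
One shortest path (3 moves): (x=2, y=1) -> (x=2, y=2) -> (x=2, y=3) -> (x=1, y=3)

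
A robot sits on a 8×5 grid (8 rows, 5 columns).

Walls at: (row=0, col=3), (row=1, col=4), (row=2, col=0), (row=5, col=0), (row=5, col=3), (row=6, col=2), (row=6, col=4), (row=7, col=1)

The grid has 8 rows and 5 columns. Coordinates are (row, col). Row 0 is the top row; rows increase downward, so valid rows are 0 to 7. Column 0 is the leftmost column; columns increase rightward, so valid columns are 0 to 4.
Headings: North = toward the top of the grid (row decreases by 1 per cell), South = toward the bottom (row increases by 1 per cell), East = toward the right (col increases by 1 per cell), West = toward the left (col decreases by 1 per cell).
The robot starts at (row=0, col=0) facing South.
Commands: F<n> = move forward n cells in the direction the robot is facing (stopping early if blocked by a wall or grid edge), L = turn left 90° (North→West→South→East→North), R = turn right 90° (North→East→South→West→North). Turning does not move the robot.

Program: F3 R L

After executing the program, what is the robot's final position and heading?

Start: (row=0, col=0), facing South
  F3: move forward 1/3 (blocked), now at (row=1, col=0)
  R: turn right, now facing West
  L: turn left, now facing South
Final: (row=1, col=0), facing South

Answer: Final position: (row=1, col=0), facing South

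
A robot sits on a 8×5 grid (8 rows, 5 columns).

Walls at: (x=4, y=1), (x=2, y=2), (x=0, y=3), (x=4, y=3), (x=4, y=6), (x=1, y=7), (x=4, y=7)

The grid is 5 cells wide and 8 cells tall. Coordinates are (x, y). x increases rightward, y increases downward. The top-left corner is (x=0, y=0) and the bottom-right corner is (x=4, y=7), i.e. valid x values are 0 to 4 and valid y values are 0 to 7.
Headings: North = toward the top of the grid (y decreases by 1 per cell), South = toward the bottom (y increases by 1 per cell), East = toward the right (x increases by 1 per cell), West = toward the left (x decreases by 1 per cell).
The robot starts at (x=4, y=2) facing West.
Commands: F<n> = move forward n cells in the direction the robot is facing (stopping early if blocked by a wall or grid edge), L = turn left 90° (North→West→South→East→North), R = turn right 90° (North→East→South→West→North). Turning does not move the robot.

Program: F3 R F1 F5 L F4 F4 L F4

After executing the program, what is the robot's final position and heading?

Answer: Final position: (x=0, y=2), facing South

Derivation:
Start: (x=4, y=2), facing West
  F3: move forward 1/3 (blocked), now at (x=3, y=2)
  R: turn right, now facing North
  F1: move forward 1, now at (x=3, y=1)
  F5: move forward 1/5 (blocked), now at (x=3, y=0)
  L: turn left, now facing West
  F4: move forward 3/4 (blocked), now at (x=0, y=0)
  F4: move forward 0/4 (blocked), now at (x=0, y=0)
  L: turn left, now facing South
  F4: move forward 2/4 (blocked), now at (x=0, y=2)
Final: (x=0, y=2), facing South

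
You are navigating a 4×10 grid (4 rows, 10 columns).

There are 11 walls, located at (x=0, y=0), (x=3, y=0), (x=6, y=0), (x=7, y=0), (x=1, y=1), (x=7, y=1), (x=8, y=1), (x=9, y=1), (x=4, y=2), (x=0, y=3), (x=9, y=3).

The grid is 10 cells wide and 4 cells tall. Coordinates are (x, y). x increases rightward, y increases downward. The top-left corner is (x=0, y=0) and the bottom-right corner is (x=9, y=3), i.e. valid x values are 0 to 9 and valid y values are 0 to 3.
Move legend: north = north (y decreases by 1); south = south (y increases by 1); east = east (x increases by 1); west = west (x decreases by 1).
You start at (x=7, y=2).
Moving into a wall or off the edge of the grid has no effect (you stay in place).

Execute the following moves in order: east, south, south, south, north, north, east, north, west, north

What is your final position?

Start: (x=7, y=2)
  east (east): (x=7, y=2) -> (x=8, y=2)
  south (south): (x=8, y=2) -> (x=8, y=3)
  south (south): blocked, stay at (x=8, y=3)
  south (south): blocked, stay at (x=8, y=3)
  north (north): (x=8, y=3) -> (x=8, y=2)
  north (north): blocked, stay at (x=8, y=2)
  east (east): (x=8, y=2) -> (x=9, y=2)
  north (north): blocked, stay at (x=9, y=2)
  west (west): (x=9, y=2) -> (x=8, y=2)
  north (north): blocked, stay at (x=8, y=2)
Final: (x=8, y=2)

Answer: Final position: (x=8, y=2)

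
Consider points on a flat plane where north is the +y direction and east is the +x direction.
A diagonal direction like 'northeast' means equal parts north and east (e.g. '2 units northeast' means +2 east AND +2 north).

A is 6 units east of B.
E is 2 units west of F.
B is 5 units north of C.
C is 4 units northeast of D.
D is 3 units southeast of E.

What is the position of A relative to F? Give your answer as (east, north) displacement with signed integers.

Answer: A is at (east=11, north=6) relative to F.

Derivation:
Place F at the origin (east=0, north=0).
  E is 2 units west of F: delta (east=-2, north=+0); E at (east=-2, north=0).
  D is 3 units southeast of E: delta (east=+3, north=-3); D at (east=1, north=-3).
  C is 4 units northeast of D: delta (east=+4, north=+4); C at (east=5, north=1).
  B is 5 units north of C: delta (east=+0, north=+5); B at (east=5, north=6).
  A is 6 units east of B: delta (east=+6, north=+0); A at (east=11, north=6).
Therefore A relative to F: (east=11, north=6).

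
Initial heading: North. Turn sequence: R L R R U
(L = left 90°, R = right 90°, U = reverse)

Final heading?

Answer: Final heading: North

Derivation:
Start: North
  R (right (90° clockwise)) -> East
  L (left (90° counter-clockwise)) -> North
  R (right (90° clockwise)) -> East
  R (right (90° clockwise)) -> South
  U (U-turn (180°)) -> North
Final: North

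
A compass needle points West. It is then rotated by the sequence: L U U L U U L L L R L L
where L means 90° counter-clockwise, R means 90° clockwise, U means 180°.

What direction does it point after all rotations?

Answer: Final heading: East

Derivation:
Start: West
  L (left (90° counter-clockwise)) -> South
  U (U-turn (180°)) -> North
  U (U-turn (180°)) -> South
  L (left (90° counter-clockwise)) -> East
  U (U-turn (180°)) -> West
  U (U-turn (180°)) -> East
  L (left (90° counter-clockwise)) -> North
  L (left (90° counter-clockwise)) -> West
  L (left (90° counter-clockwise)) -> South
  R (right (90° clockwise)) -> West
  L (left (90° counter-clockwise)) -> South
  L (left (90° counter-clockwise)) -> East
Final: East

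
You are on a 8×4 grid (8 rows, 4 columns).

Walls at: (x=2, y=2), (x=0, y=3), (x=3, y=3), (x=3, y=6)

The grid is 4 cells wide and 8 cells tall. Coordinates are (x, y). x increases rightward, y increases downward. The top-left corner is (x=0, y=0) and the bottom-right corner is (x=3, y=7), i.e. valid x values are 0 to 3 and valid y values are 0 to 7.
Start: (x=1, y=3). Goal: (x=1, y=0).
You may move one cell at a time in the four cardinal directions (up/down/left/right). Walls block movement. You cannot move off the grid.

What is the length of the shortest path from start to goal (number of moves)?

Answer: Shortest path length: 3

Derivation:
BFS from (x=1, y=3) until reaching (x=1, y=0):
  Distance 0: (x=1, y=3)
  Distance 1: (x=1, y=2), (x=2, y=3), (x=1, y=4)
  Distance 2: (x=1, y=1), (x=0, y=2), (x=0, y=4), (x=2, y=4), (x=1, y=5)
  Distance 3: (x=1, y=0), (x=0, y=1), (x=2, y=1), (x=3, y=4), (x=0, y=5), (x=2, y=5), (x=1, y=6)  <- goal reached here
One shortest path (3 moves): (x=1, y=3) -> (x=1, y=2) -> (x=1, y=1) -> (x=1, y=0)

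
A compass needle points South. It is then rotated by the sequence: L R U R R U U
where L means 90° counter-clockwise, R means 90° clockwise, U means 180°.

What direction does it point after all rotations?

Start: South
  L (left (90° counter-clockwise)) -> East
  R (right (90° clockwise)) -> South
  U (U-turn (180°)) -> North
  R (right (90° clockwise)) -> East
  R (right (90° clockwise)) -> South
  U (U-turn (180°)) -> North
  U (U-turn (180°)) -> South
Final: South

Answer: Final heading: South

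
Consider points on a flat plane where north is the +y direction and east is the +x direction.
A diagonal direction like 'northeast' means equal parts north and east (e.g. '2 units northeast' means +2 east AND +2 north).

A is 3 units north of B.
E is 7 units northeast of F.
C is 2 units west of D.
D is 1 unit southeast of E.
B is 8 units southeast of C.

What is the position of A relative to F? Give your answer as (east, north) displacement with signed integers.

Place F at the origin (east=0, north=0).
  E is 7 units northeast of F: delta (east=+7, north=+7); E at (east=7, north=7).
  D is 1 unit southeast of E: delta (east=+1, north=-1); D at (east=8, north=6).
  C is 2 units west of D: delta (east=-2, north=+0); C at (east=6, north=6).
  B is 8 units southeast of C: delta (east=+8, north=-8); B at (east=14, north=-2).
  A is 3 units north of B: delta (east=+0, north=+3); A at (east=14, north=1).
Therefore A relative to F: (east=14, north=1).

Answer: A is at (east=14, north=1) relative to F.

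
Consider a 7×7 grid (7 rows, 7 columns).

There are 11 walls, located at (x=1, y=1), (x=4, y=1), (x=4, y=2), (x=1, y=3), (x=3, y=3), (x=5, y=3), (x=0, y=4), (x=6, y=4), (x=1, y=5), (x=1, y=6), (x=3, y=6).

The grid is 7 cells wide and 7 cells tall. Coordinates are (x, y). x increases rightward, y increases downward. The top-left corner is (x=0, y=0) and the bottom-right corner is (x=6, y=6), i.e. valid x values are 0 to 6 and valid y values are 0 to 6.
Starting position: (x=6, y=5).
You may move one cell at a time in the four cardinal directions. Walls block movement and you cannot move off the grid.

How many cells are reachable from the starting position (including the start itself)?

BFS flood-fill from (x=6, y=5):
  Distance 0: (x=6, y=5)
  Distance 1: (x=5, y=5), (x=6, y=6)
  Distance 2: (x=5, y=4), (x=4, y=5), (x=5, y=6)
  Distance 3: (x=4, y=4), (x=3, y=5), (x=4, y=6)
  Distance 4: (x=4, y=3), (x=3, y=4), (x=2, y=5)
  Distance 5: (x=2, y=4), (x=2, y=6)
  Distance 6: (x=2, y=3), (x=1, y=4)
  Distance 7: (x=2, y=2)
  Distance 8: (x=2, y=1), (x=1, y=2), (x=3, y=2)
  Distance 9: (x=2, y=0), (x=3, y=1), (x=0, y=2)
  Distance 10: (x=1, y=0), (x=3, y=0), (x=0, y=1), (x=0, y=3)
  Distance 11: (x=0, y=0), (x=4, y=0)
  Distance 12: (x=5, y=0)
  Distance 13: (x=6, y=0), (x=5, y=1)
  Distance 14: (x=6, y=1), (x=5, y=2)
  Distance 15: (x=6, y=2)
  Distance 16: (x=6, y=3)
Total reachable: 36 (grid has 38 open cells total)

Answer: Reachable cells: 36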